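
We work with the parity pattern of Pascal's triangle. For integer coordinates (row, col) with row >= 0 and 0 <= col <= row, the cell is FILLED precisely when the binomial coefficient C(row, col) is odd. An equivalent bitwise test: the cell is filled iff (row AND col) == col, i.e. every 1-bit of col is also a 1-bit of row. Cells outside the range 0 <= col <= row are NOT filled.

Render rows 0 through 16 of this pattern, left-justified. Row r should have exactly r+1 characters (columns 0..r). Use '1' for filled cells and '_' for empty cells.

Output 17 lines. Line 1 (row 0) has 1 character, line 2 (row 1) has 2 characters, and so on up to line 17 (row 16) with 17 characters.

Answer: 1
11
1_1
1111
1___1
11__11
1_1_1_1
11111111
1_______1
11______11
1_1_____1_1
1111____1111
1___1___1___1
11__11__11__11
1_1_1_1_1_1_1_1
1111111111111111
1_______________1

Derivation:
r0=0: 1
r1=1: 11
r2=10: 1_1
r3=11: 1111
r4=100: 1___1
r5=101: 11__11
r6=110: 1_1_1_1
r7=111: 11111111
r8=1000: 1_______1
r9=1001: 11______11
r10=1010: 1_1_____1_1
r11=1011: 1111____1111
r12=1100: 1___1___1___1
r13=1101: 11__11__11__11
r14=1110: 1_1_1_1_1_1_1_1
r15=1111: 1111111111111111
r16=10000: 1_______________1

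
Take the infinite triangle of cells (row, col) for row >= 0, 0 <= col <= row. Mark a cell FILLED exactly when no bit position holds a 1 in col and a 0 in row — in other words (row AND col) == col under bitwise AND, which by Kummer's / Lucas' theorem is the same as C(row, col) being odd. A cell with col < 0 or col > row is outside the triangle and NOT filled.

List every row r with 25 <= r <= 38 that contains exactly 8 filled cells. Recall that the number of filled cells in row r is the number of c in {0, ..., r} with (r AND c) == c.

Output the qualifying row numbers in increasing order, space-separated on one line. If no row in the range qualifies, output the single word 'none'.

Answer: 25 26 28 35 37 38

Derivation:
Row r has 2^popcount(r) filled cells, so we need popcount(r) = log2(8) = 3.
Scan r = 25..38 and keep those with exactly 3 one-bits:
r=25=11001 popcount=3 -> KEEP
r=26=11010 popcount=3 -> KEEP
r=27=11011 popcount=4 -> skip
r=28=11100 popcount=3 -> KEEP
r=29=11101 popcount=4 -> skip
r=30=11110 popcount=4 -> skip
r=31=11111 popcount=5 -> skip
r=32=100000 popcount=1 -> skip
r=33=100001 popcount=2 -> skip
r=34=100010 popcount=2 -> skip
r=35=100011 popcount=3 -> KEEP
r=36=100100 popcount=2 -> skip
r=37=100101 popcount=3 -> KEEP
r=38=100110 popcount=3 -> KEEP
Kept rows: 25 26 28 35 37 38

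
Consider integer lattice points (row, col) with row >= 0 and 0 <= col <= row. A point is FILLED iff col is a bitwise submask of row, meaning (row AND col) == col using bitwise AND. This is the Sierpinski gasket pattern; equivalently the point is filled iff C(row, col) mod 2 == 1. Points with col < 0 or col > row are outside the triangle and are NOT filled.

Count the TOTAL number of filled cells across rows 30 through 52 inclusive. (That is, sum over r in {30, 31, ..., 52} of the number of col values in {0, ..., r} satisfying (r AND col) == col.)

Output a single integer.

r30=11110 pc4: +16 =16
r31=11111 pc5: +32 =48
r32=100000 pc1: +2 =50
r33=100001 pc2: +4 =54
r34=100010 pc2: +4 =58
r35=100011 pc3: +8 =66
r36=100100 pc2: +4 =70
r37=100101 pc3: +8 =78
r38=100110 pc3: +8 =86
r39=100111 pc4: +16 =102
r40=101000 pc2: +4 =106
r41=101001 pc3: +8 =114
r42=101010 pc3: +8 =122
r43=101011 pc4: +16 =138
r44=101100 pc3: +8 =146
r45=101101 pc4: +16 =162
r46=101110 pc4: +16 =178
r47=101111 pc5: +32 =210
r48=110000 pc2: +4 =214
r49=110001 pc3: +8 =222
r50=110010 pc3: +8 =230
r51=110011 pc4: +16 =246
r52=110100 pc3: +8 =254

Answer: 254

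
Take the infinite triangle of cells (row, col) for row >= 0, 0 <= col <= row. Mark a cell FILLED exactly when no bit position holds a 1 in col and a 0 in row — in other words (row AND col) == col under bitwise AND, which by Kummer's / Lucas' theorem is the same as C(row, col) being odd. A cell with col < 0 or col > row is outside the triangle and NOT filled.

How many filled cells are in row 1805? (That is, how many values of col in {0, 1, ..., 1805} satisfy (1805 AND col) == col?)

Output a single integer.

1805 in binary = 11100001101
popcount(1805) = number of 1-bits in 11100001101 = 6
A col c satisfies (1805 AND c) == c iff every set bit of c is also set in 1805; each of the 6 set bits of 1805 can independently be on or off in c.
count = 2^6 = 64

Answer: 64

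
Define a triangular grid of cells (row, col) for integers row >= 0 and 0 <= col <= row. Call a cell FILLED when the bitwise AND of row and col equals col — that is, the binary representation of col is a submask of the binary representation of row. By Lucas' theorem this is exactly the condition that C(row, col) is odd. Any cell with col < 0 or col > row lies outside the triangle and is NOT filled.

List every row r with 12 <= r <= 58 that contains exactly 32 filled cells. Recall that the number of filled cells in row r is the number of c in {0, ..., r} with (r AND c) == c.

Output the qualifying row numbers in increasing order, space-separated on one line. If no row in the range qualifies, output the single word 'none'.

Row r has 2^popcount(r) filled cells, so we need popcount(r) = log2(32) = 5.
Scan r = 12..58 and keep those with exactly 5 one-bits:
r=12=1100 popcount=2 -> skip
r=13=1101 popcount=3 -> skip
r=14=1110 popcount=3 -> skip
r=15=1111 popcount=4 -> skip
r=16=10000 popcount=1 -> skip
r=17=10001 popcount=2 -> skip
r=18=10010 popcount=2 -> skip
r=19=10011 popcount=3 -> skip
r=20=10100 popcount=2 -> skip
r=21=10101 popcount=3 -> skip
r=22=10110 popcount=3 -> skip
r=23=10111 popcount=4 -> skip
r=24=11000 popcount=2 -> skip
r=25=11001 popcount=3 -> skip
r=26=11010 popcount=3 -> skip
r=27=11011 popcount=4 -> skip
r=28=11100 popcount=3 -> skip
r=29=11101 popcount=4 -> skip
r=30=11110 popcount=4 -> skip
r=31=11111 popcount=5 -> KEEP
r=32=100000 popcount=1 -> skip
r=33=100001 popcount=2 -> skip
r=34=100010 popcount=2 -> skip
r=35=100011 popcount=3 -> skip
r=36=100100 popcount=2 -> skip
r=37=100101 popcount=3 -> skip
r=38=100110 popcount=3 -> skip
r=39=100111 popcount=4 -> skip
r=40=101000 popcount=2 -> skip
r=41=101001 popcount=3 -> skip
r=42=101010 popcount=3 -> skip
r=43=101011 popcount=4 -> skip
r=44=101100 popcount=3 -> skip
r=45=101101 popcount=4 -> skip
r=46=101110 popcount=4 -> skip
r=47=101111 popcount=5 -> KEEP
r=48=110000 popcount=2 -> skip
r=49=110001 popcount=3 -> skip
r=50=110010 popcount=3 -> skip
r=51=110011 popcount=4 -> skip
r=52=110100 popcount=3 -> skip
r=53=110101 popcount=4 -> skip
r=54=110110 popcount=4 -> skip
r=55=110111 popcount=5 -> KEEP
r=56=111000 popcount=3 -> skip
r=57=111001 popcount=4 -> skip
r=58=111010 popcount=4 -> skip
Kept rows: 31 47 55

Answer: 31 47 55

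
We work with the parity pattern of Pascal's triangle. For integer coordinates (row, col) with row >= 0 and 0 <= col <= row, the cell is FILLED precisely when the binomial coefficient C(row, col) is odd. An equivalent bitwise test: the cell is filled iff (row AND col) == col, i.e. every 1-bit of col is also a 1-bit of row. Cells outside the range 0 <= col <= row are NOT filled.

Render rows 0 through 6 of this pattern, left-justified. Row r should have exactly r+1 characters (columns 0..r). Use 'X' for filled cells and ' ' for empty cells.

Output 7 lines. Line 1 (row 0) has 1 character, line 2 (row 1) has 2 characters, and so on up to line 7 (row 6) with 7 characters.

Answer: X
XX
X X
XXXX
X   X
XX  XX
X X X X

Derivation:
r0=0: X
r1=1: XX
r2=10: X X
r3=11: XXXX
r4=100: X   X
r5=101: XX  XX
r6=110: X X X X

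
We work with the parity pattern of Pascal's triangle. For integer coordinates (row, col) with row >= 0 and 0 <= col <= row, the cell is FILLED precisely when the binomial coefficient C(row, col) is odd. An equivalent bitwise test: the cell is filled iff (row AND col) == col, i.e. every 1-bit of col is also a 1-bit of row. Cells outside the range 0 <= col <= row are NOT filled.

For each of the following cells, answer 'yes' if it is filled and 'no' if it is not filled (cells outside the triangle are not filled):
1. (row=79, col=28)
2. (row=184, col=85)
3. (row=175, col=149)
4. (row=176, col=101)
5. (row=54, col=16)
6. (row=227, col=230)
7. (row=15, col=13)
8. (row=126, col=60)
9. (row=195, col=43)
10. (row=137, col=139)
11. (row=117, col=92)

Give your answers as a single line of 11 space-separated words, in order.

Answer: no no no no yes no yes yes no no no

Derivation:
(79,28): row=0b1001111, col=0b11100, row AND col = 0b1100 = 12; 12 != 28 -> empty
(184,85): row=0b10111000, col=0b1010101, row AND col = 0b10000 = 16; 16 != 85 -> empty
(175,149): row=0b10101111, col=0b10010101, row AND col = 0b10000101 = 133; 133 != 149 -> empty
(176,101): row=0b10110000, col=0b1100101, row AND col = 0b100000 = 32; 32 != 101 -> empty
(54,16): row=0b110110, col=0b10000, row AND col = 0b10000 = 16; 16 == 16 -> filled
(227,230): col outside [0, 227] -> not filled
(15,13): row=0b1111, col=0b1101, row AND col = 0b1101 = 13; 13 == 13 -> filled
(126,60): row=0b1111110, col=0b111100, row AND col = 0b111100 = 60; 60 == 60 -> filled
(195,43): row=0b11000011, col=0b101011, row AND col = 0b11 = 3; 3 != 43 -> empty
(137,139): col outside [0, 137] -> not filled
(117,92): row=0b1110101, col=0b1011100, row AND col = 0b1010100 = 84; 84 != 92 -> empty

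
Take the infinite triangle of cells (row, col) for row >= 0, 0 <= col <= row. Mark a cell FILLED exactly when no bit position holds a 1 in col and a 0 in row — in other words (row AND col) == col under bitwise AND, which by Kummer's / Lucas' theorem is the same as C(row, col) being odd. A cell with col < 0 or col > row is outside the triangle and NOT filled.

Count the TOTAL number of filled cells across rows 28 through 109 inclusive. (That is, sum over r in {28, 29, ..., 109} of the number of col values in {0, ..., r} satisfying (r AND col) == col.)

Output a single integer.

r28=11100 pc3: +8 =8
r29=11101 pc4: +16 =24
r30=11110 pc4: +16 =40
r31=11111 pc5: +32 =72
r32=100000 pc1: +2 =74
r33=100001 pc2: +4 =78
r34=100010 pc2: +4 =82
r35=100011 pc3: +8 =90
r36=100100 pc2: +4 =94
r37=100101 pc3: +8 =102
r38=100110 pc3: +8 =110
r39=100111 pc4: +16 =126
r40=101000 pc2: +4 =130
r41=101001 pc3: +8 =138
r42=101010 pc3: +8 =146
r43=101011 pc4: +16 =162
r44=101100 pc3: +8 =170
r45=101101 pc4: +16 =186
r46=101110 pc4: +16 =202
r47=101111 pc5: +32 =234
r48=110000 pc2: +4 =238
r49=110001 pc3: +8 =246
r50=110010 pc3: +8 =254
r51=110011 pc4: +16 =270
r52=110100 pc3: +8 =278
r53=110101 pc4: +16 =294
r54=110110 pc4: +16 =310
r55=110111 pc5: +32 =342
r56=111000 pc3: +8 =350
r57=111001 pc4: +16 =366
r58=111010 pc4: +16 =382
r59=111011 pc5: +32 =414
r60=111100 pc4: +16 =430
r61=111101 pc5: +32 =462
r62=111110 pc5: +32 =494
r63=111111 pc6: +64 =558
r64=1000000 pc1: +2 =560
r65=1000001 pc2: +4 =564
r66=1000010 pc2: +4 =568
r67=1000011 pc3: +8 =576
r68=1000100 pc2: +4 =580
r69=1000101 pc3: +8 =588
r70=1000110 pc3: +8 =596
r71=1000111 pc4: +16 =612
r72=1001000 pc2: +4 =616
r73=1001001 pc3: +8 =624
r74=1001010 pc3: +8 =632
r75=1001011 pc4: +16 =648
r76=1001100 pc3: +8 =656
r77=1001101 pc4: +16 =672
r78=1001110 pc4: +16 =688
r79=1001111 pc5: +32 =720
r80=1010000 pc2: +4 =724
r81=1010001 pc3: +8 =732
r82=1010010 pc3: +8 =740
r83=1010011 pc4: +16 =756
r84=1010100 pc3: +8 =764
r85=1010101 pc4: +16 =780
r86=1010110 pc4: +16 =796
r87=1010111 pc5: +32 =828
r88=1011000 pc3: +8 =836
r89=1011001 pc4: +16 =852
r90=1011010 pc4: +16 =868
r91=1011011 pc5: +32 =900
r92=1011100 pc4: +16 =916
r93=1011101 pc5: +32 =948
r94=1011110 pc5: +32 =980
r95=1011111 pc6: +64 =1044
r96=1100000 pc2: +4 =1048
r97=1100001 pc3: +8 =1056
r98=1100010 pc3: +8 =1064
r99=1100011 pc4: +16 =1080
r100=1100100 pc3: +8 =1088
r101=1100101 pc4: +16 =1104
r102=1100110 pc4: +16 =1120
r103=1100111 pc5: +32 =1152
r104=1101000 pc3: +8 =1160
r105=1101001 pc4: +16 =1176
r106=1101010 pc4: +16 =1192
r107=1101011 pc5: +32 =1224
r108=1101100 pc4: +16 =1240
r109=1101101 pc5: +32 =1272

Answer: 1272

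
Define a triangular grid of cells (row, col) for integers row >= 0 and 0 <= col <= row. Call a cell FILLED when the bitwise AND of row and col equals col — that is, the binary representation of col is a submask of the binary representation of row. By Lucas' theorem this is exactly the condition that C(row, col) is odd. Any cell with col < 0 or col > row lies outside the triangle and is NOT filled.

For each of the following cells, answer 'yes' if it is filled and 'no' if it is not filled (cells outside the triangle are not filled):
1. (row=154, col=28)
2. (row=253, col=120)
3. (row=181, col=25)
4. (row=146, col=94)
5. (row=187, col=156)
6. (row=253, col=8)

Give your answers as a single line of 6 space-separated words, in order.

(154,28): row=0b10011010, col=0b11100, row AND col = 0b11000 = 24; 24 != 28 -> empty
(253,120): row=0b11111101, col=0b1111000, row AND col = 0b1111000 = 120; 120 == 120 -> filled
(181,25): row=0b10110101, col=0b11001, row AND col = 0b10001 = 17; 17 != 25 -> empty
(146,94): row=0b10010010, col=0b1011110, row AND col = 0b10010 = 18; 18 != 94 -> empty
(187,156): row=0b10111011, col=0b10011100, row AND col = 0b10011000 = 152; 152 != 156 -> empty
(253,8): row=0b11111101, col=0b1000, row AND col = 0b1000 = 8; 8 == 8 -> filled

Answer: no yes no no no yes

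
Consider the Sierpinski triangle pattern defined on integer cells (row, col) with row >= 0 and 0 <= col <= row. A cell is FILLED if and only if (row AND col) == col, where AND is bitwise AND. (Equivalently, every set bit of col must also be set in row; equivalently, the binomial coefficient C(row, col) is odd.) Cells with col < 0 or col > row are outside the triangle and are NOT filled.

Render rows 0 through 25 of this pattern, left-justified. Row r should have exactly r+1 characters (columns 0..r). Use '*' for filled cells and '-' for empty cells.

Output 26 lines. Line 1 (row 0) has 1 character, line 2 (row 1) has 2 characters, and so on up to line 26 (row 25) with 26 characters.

Answer: *
**
*-*
****
*---*
**--**
*-*-*-*
********
*-------*
**------**
*-*-----*-*
****----****
*---*---*---*
**--**--**--**
*-*-*-*-*-*-*-*
****************
*---------------*
**--------------**
*-*-------------*-*
****------------****
*---*-----------*---*
**--**----------**--**
*-*-*-*---------*-*-*-*
********--------********
*-------*-------*-------*
**------**------**------**

Derivation:
r0=0: *
r1=1: **
r2=10: *-*
r3=11: ****
r4=100: *---*
r5=101: **--**
r6=110: *-*-*-*
r7=111: ********
r8=1000: *-------*
r9=1001: **------**
r10=1010: *-*-----*-*
r11=1011: ****----****
r12=1100: *---*---*---*
r13=1101: **--**--**--**
r14=1110: *-*-*-*-*-*-*-*
r15=1111: ****************
r16=10000: *---------------*
r17=10001: **--------------**
r18=10010: *-*-------------*-*
r19=10011: ****------------****
r20=10100: *---*-----------*---*
r21=10101: **--**----------**--**
r22=10110: *-*-*-*---------*-*-*-*
r23=10111: ********--------********
r24=11000: *-------*-------*-------*
r25=11001: **------**------**------**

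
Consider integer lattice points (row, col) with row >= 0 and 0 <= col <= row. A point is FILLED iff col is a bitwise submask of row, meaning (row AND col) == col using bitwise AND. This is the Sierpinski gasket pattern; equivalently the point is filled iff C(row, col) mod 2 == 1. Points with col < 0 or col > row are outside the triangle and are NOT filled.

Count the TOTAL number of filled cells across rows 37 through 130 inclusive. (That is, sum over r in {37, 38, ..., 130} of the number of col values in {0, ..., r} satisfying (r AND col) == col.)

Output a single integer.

r37=100101 pc3: +8 =8
r38=100110 pc3: +8 =16
r39=100111 pc4: +16 =32
r40=101000 pc2: +4 =36
r41=101001 pc3: +8 =44
r42=101010 pc3: +8 =52
r43=101011 pc4: +16 =68
r44=101100 pc3: +8 =76
r45=101101 pc4: +16 =92
r46=101110 pc4: +16 =108
r47=101111 pc5: +32 =140
r48=110000 pc2: +4 =144
r49=110001 pc3: +8 =152
r50=110010 pc3: +8 =160
r51=110011 pc4: +16 =176
r52=110100 pc3: +8 =184
r53=110101 pc4: +16 =200
r54=110110 pc4: +16 =216
r55=110111 pc5: +32 =248
r56=111000 pc3: +8 =256
r57=111001 pc4: +16 =272
r58=111010 pc4: +16 =288
r59=111011 pc5: +32 =320
r60=111100 pc4: +16 =336
r61=111101 pc5: +32 =368
r62=111110 pc5: +32 =400
r63=111111 pc6: +64 =464
r64=1000000 pc1: +2 =466
r65=1000001 pc2: +4 =470
r66=1000010 pc2: +4 =474
r67=1000011 pc3: +8 =482
r68=1000100 pc2: +4 =486
r69=1000101 pc3: +8 =494
r70=1000110 pc3: +8 =502
r71=1000111 pc4: +16 =518
r72=1001000 pc2: +4 =522
r73=1001001 pc3: +8 =530
r74=1001010 pc3: +8 =538
r75=1001011 pc4: +16 =554
r76=1001100 pc3: +8 =562
r77=1001101 pc4: +16 =578
r78=1001110 pc4: +16 =594
r79=1001111 pc5: +32 =626
r80=1010000 pc2: +4 =630
r81=1010001 pc3: +8 =638
r82=1010010 pc3: +8 =646
r83=1010011 pc4: +16 =662
r84=1010100 pc3: +8 =670
r85=1010101 pc4: +16 =686
r86=1010110 pc4: +16 =702
r87=1010111 pc5: +32 =734
r88=1011000 pc3: +8 =742
r89=1011001 pc4: +16 =758
r90=1011010 pc4: +16 =774
r91=1011011 pc5: +32 =806
r92=1011100 pc4: +16 =822
r93=1011101 pc5: +32 =854
r94=1011110 pc5: +32 =886
r95=1011111 pc6: +64 =950
r96=1100000 pc2: +4 =954
r97=1100001 pc3: +8 =962
r98=1100010 pc3: +8 =970
r99=1100011 pc4: +16 =986
r100=1100100 pc3: +8 =994
r101=1100101 pc4: +16 =1010
r102=1100110 pc4: +16 =1026
r103=1100111 pc5: +32 =1058
r104=1101000 pc3: +8 =1066
r105=1101001 pc4: +16 =1082
r106=1101010 pc4: +16 =1098
r107=1101011 pc5: +32 =1130
r108=1101100 pc4: +16 =1146
r109=1101101 pc5: +32 =1178
r110=1101110 pc5: +32 =1210
r111=1101111 pc6: +64 =1274
r112=1110000 pc3: +8 =1282
r113=1110001 pc4: +16 =1298
r114=1110010 pc4: +16 =1314
r115=1110011 pc5: +32 =1346
r116=1110100 pc4: +16 =1362
r117=1110101 pc5: +32 =1394
r118=1110110 pc5: +32 =1426
r119=1110111 pc6: +64 =1490
r120=1111000 pc4: +16 =1506
r121=1111001 pc5: +32 =1538
r122=1111010 pc5: +32 =1570
r123=1111011 pc6: +64 =1634
r124=1111100 pc5: +32 =1666
r125=1111101 pc6: +64 =1730
r126=1111110 pc6: +64 =1794
r127=1111111 pc7: +128 =1922
r128=10000000 pc1: +2 =1924
r129=10000001 pc2: +4 =1928
r130=10000010 pc2: +4 =1932

Answer: 1932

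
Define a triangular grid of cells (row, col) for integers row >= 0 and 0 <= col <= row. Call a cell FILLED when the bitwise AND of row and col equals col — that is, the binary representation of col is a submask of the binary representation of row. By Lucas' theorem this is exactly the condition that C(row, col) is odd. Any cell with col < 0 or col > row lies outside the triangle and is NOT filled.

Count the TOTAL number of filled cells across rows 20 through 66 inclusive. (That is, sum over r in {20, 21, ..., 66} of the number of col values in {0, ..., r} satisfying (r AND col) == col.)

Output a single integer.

Answer: 640

Derivation:
r20=10100 pc2: +4 =4
r21=10101 pc3: +8 =12
r22=10110 pc3: +8 =20
r23=10111 pc4: +16 =36
r24=11000 pc2: +4 =40
r25=11001 pc3: +8 =48
r26=11010 pc3: +8 =56
r27=11011 pc4: +16 =72
r28=11100 pc3: +8 =80
r29=11101 pc4: +16 =96
r30=11110 pc4: +16 =112
r31=11111 pc5: +32 =144
r32=100000 pc1: +2 =146
r33=100001 pc2: +4 =150
r34=100010 pc2: +4 =154
r35=100011 pc3: +8 =162
r36=100100 pc2: +4 =166
r37=100101 pc3: +8 =174
r38=100110 pc3: +8 =182
r39=100111 pc4: +16 =198
r40=101000 pc2: +4 =202
r41=101001 pc3: +8 =210
r42=101010 pc3: +8 =218
r43=101011 pc4: +16 =234
r44=101100 pc3: +8 =242
r45=101101 pc4: +16 =258
r46=101110 pc4: +16 =274
r47=101111 pc5: +32 =306
r48=110000 pc2: +4 =310
r49=110001 pc3: +8 =318
r50=110010 pc3: +8 =326
r51=110011 pc4: +16 =342
r52=110100 pc3: +8 =350
r53=110101 pc4: +16 =366
r54=110110 pc4: +16 =382
r55=110111 pc5: +32 =414
r56=111000 pc3: +8 =422
r57=111001 pc4: +16 =438
r58=111010 pc4: +16 =454
r59=111011 pc5: +32 =486
r60=111100 pc4: +16 =502
r61=111101 pc5: +32 =534
r62=111110 pc5: +32 =566
r63=111111 pc6: +64 =630
r64=1000000 pc1: +2 =632
r65=1000001 pc2: +4 =636
r66=1000010 pc2: +4 =640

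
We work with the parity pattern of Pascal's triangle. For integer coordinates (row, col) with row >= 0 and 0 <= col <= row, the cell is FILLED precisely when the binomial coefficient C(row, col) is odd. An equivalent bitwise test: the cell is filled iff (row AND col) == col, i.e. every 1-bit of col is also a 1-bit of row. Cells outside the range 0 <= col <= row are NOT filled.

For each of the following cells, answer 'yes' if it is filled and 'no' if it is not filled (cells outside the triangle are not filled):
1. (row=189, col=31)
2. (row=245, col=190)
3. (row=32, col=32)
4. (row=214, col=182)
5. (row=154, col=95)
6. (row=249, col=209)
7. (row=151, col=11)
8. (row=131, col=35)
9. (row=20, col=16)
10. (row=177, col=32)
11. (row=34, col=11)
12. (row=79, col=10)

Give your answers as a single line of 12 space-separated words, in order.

(189,31): row=0b10111101, col=0b11111, row AND col = 0b11101 = 29; 29 != 31 -> empty
(245,190): row=0b11110101, col=0b10111110, row AND col = 0b10110100 = 180; 180 != 190 -> empty
(32,32): row=0b100000, col=0b100000, row AND col = 0b100000 = 32; 32 == 32 -> filled
(214,182): row=0b11010110, col=0b10110110, row AND col = 0b10010110 = 150; 150 != 182 -> empty
(154,95): row=0b10011010, col=0b1011111, row AND col = 0b11010 = 26; 26 != 95 -> empty
(249,209): row=0b11111001, col=0b11010001, row AND col = 0b11010001 = 209; 209 == 209 -> filled
(151,11): row=0b10010111, col=0b1011, row AND col = 0b11 = 3; 3 != 11 -> empty
(131,35): row=0b10000011, col=0b100011, row AND col = 0b11 = 3; 3 != 35 -> empty
(20,16): row=0b10100, col=0b10000, row AND col = 0b10000 = 16; 16 == 16 -> filled
(177,32): row=0b10110001, col=0b100000, row AND col = 0b100000 = 32; 32 == 32 -> filled
(34,11): row=0b100010, col=0b1011, row AND col = 0b10 = 2; 2 != 11 -> empty
(79,10): row=0b1001111, col=0b1010, row AND col = 0b1010 = 10; 10 == 10 -> filled

Answer: no no yes no no yes no no yes yes no yes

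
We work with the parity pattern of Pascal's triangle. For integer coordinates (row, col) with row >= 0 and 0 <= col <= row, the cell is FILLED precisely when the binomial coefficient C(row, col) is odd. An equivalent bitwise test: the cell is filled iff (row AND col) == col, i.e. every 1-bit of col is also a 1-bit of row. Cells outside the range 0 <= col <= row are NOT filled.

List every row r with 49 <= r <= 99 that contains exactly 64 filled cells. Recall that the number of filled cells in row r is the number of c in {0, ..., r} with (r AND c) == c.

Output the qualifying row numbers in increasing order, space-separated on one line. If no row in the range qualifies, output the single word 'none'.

Answer: 63 95

Derivation:
Row r has 2^popcount(r) filled cells, so we need popcount(r) = log2(64) = 6.
Scan r = 49..99 and keep those with exactly 6 one-bits:
r=49=110001 popcount=3 -> skip
r=50=110010 popcount=3 -> skip
r=51=110011 popcount=4 -> skip
r=52=110100 popcount=3 -> skip
r=53=110101 popcount=4 -> skip
r=54=110110 popcount=4 -> skip
r=55=110111 popcount=5 -> skip
r=56=111000 popcount=3 -> skip
r=57=111001 popcount=4 -> skip
r=58=111010 popcount=4 -> skip
r=59=111011 popcount=5 -> skip
r=60=111100 popcount=4 -> skip
r=61=111101 popcount=5 -> skip
r=62=111110 popcount=5 -> skip
r=63=111111 popcount=6 -> KEEP
r=64=1000000 popcount=1 -> skip
r=65=1000001 popcount=2 -> skip
r=66=1000010 popcount=2 -> skip
r=67=1000011 popcount=3 -> skip
r=68=1000100 popcount=2 -> skip
r=69=1000101 popcount=3 -> skip
r=70=1000110 popcount=3 -> skip
r=71=1000111 popcount=4 -> skip
r=72=1001000 popcount=2 -> skip
r=73=1001001 popcount=3 -> skip
r=74=1001010 popcount=3 -> skip
r=75=1001011 popcount=4 -> skip
r=76=1001100 popcount=3 -> skip
r=77=1001101 popcount=4 -> skip
r=78=1001110 popcount=4 -> skip
r=79=1001111 popcount=5 -> skip
r=80=1010000 popcount=2 -> skip
r=81=1010001 popcount=3 -> skip
r=82=1010010 popcount=3 -> skip
r=83=1010011 popcount=4 -> skip
r=84=1010100 popcount=3 -> skip
r=85=1010101 popcount=4 -> skip
r=86=1010110 popcount=4 -> skip
r=87=1010111 popcount=5 -> skip
r=88=1011000 popcount=3 -> skip
r=89=1011001 popcount=4 -> skip
r=90=1011010 popcount=4 -> skip
r=91=1011011 popcount=5 -> skip
r=92=1011100 popcount=4 -> skip
r=93=1011101 popcount=5 -> skip
r=94=1011110 popcount=5 -> skip
r=95=1011111 popcount=6 -> KEEP
r=96=1100000 popcount=2 -> skip
r=97=1100001 popcount=3 -> skip
r=98=1100010 popcount=3 -> skip
r=99=1100011 popcount=4 -> skip
Kept rows: 63 95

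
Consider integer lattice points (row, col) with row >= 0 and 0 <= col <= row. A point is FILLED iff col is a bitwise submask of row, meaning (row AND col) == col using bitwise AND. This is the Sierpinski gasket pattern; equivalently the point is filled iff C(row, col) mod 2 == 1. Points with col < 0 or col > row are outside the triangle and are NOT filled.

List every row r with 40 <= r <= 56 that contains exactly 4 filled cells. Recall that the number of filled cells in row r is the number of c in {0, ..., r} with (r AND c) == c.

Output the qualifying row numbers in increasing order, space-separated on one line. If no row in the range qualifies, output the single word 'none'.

Answer: 40 48

Derivation:
Row r has 2^popcount(r) filled cells, so we need popcount(r) = log2(4) = 2.
Scan r = 40..56 and keep those with exactly 2 one-bits:
r=40=101000 popcount=2 -> KEEP
r=41=101001 popcount=3 -> skip
r=42=101010 popcount=3 -> skip
r=43=101011 popcount=4 -> skip
r=44=101100 popcount=3 -> skip
r=45=101101 popcount=4 -> skip
r=46=101110 popcount=4 -> skip
r=47=101111 popcount=5 -> skip
r=48=110000 popcount=2 -> KEEP
r=49=110001 popcount=3 -> skip
r=50=110010 popcount=3 -> skip
r=51=110011 popcount=4 -> skip
r=52=110100 popcount=3 -> skip
r=53=110101 popcount=4 -> skip
r=54=110110 popcount=4 -> skip
r=55=110111 popcount=5 -> skip
r=56=111000 popcount=3 -> skip
Kept rows: 40 48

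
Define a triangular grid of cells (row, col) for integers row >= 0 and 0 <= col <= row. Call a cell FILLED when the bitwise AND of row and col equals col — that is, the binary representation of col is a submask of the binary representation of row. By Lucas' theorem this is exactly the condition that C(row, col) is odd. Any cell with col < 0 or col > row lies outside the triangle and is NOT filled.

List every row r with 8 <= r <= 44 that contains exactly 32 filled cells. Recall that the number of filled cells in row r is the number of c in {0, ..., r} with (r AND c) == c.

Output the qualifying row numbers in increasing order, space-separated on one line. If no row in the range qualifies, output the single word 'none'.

Row r has 2^popcount(r) filled cells, so we need popcount(r) = log2(32) = 5.
Scan r = 8..44 and keep those with exactly 5 one-bits:
r=8=1000 popcount=1 -> skip
r=9=1001 popcount=2 -> skip
r=10=1010 popcount=2 -> skip
r=11=1011 popcount=3 -> skip
r=12=1100 popcount=2 -> skip
r=13=1101 popcount=3 -> skip
r=14=1110 popcount=3 -> skip
r=15=1111 popcount=4 -> skip
r=16=10000 popcount=1 -> skip
r=17=10001 popcount=2 -> skip
r=18=10010 popcount=2 -> skip
r=19=10011 popcount=3 -> skip
r=20=10100 popcount=2 -> skip
r=21=10101 popcount=3 -> skip
r=22=10110 popcount=3 -> skip
r=23=10111 popcount=4 -> skip
r=24=11000 popcount=2 -> skip
r=25=11001 popcount=3 -> skip
r=26=11010 popcount=3 -> skip
r=27=11011 popcount=4 -> skip
r=28=11100 popcount=3 -> skip
r=29=11101 popcount=4 -> skip
r=30=11110 popcount=4 -> skip
r=31=11111 popcount=5 -> KEEP
r=32=100000 popcount=1 -> skip
r=33=100001 popcount=2 -> skip
r=34=100010 popcount=2 -> skip
r=35=100011 popcount=3 -> skip
r=36=100100 popcount=2 -> skip
r=37=100101 popcount=3 -> skip
r=38=100110 popcount=3 -> skip
r=39=100111 popcount=4 -> skip
r=40=101000 popcount=2 -> skip
r=41=101001 popcount=3 -> skip
r=42=101010 popcount=3 -> skip
r=43=101011 popcount=4 -> skip
r=44=101100 popcount=3 -> skip
Kept rows: 31

Answer: 31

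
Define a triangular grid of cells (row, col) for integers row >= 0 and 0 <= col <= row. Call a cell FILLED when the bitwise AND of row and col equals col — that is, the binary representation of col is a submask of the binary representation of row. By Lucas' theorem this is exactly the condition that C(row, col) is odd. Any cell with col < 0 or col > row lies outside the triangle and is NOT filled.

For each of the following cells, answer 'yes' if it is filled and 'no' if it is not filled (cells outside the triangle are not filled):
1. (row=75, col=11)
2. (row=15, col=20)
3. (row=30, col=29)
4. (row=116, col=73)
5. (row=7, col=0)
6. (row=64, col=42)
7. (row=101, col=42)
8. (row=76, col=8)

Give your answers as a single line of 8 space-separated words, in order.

Answer: yes no no no yes no no yes

Derivation:
(75,11): row=0b1001011, col=0b1011, row AND col = 0b1011 = 11; 11 == 11 -> filled
(15,20): col outside [0, 15] -> not filled
(30,29): row=0b11110, col=0b11101, row AND col = 0b11100 = 28; 28 != 29 -> empty
(116,73): row=0b1110100, col=0b1001001, row AND col = 0b1000000 = 64; 64 != 73 -> empty
(7,0): row=0b111, col=0b0, row AND col = 0b0 = 0; 0 == 0 -> filled
(64,42): row=0b1000000, col=0b101010, row AND col = 0b0 = 0; 0 != 42 -> empty
(101,42): row=0b1100101, col=0b101010, row AND col = 0b100000 = 32; 32 != 42 -> empty
(76,8): row=0b1001100, col=0b1000, row AND col = 0b1000 = 8; 8 == 8 -> filled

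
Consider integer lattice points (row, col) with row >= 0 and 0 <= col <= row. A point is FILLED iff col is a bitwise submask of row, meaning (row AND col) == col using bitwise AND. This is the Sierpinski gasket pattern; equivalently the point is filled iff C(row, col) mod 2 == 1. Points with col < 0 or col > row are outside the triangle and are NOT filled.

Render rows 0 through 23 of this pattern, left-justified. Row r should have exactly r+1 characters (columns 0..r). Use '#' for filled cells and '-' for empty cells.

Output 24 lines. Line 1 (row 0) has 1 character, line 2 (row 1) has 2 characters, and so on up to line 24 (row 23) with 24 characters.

Answer: #
##
#-#
####
#---#
##--##
#-#-#-#
########
#-------#
##------##
#-#-----#-#
####----####
#---#---#---#
##--##--##--##
#-#-#-#-#-#-#-#
################
#---------------#
##--------------##
#-#-------------#-#
####------------####
#---#-----------#---#
##--##----------##--##
#-#-#-#---------#-#-#-#
########--------########

Derivation:
r0=0: #
r1=1: ##
r2=10: #-#
r3=11: ####
r4=100: #---#
r5=101: ##--##
r6=110: #-#-#-#
r7=111: ########
r8=1000: #-------#
r9=1001: ##------##
r10=1010: #-#-----#-#
r11=1011: ####----####
r12=1100: #---#---#---#
r13=1101: ##--##--##--##
r14=1110: #-#-#-#-#-#-#-#
r15=1111: ################
r16=10000: #---------------#
r17=10001: ##--------------##
r18=10010: #-#-------------#-#
r19=10011: ####------------####
r20=10100: #---#-----------#---#
r21=10101: ##--##----------##--##
r22=10110: #-#-#-#---------#-#-#-#
r23=10111: ########--------########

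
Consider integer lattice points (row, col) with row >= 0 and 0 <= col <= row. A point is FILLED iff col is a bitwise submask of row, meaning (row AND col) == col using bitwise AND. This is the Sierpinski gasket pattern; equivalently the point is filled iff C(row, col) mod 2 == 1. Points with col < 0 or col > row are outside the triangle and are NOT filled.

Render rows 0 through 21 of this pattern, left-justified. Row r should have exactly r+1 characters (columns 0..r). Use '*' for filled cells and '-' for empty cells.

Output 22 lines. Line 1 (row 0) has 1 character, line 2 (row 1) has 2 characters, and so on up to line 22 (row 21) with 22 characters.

Answer: *
**
*-*
****
*---*
**--**
*-*-*-*
********
*-------*
**------**
*-*-----*-*
****----****
*---*---*---*
**--**--**--**
*-*-*-*-*-*-*-*
****************
*---------------*
**--------------**
*-*-------------*-*
****------------****
*---*-----------*---*
**--**----------**--**

Derivation:
r0=0: *
r1=1: **
r2=10: *-*
r3=11: ****
r4=100: *---*
r5=101: **--**
r6=110: *-*-*-*
r7=111: ********
r8=1000: *-------*
r9=1001: **------**
r10=1010: *-*-----*-*
r11=1011: ****----****
r12=1100: *---*---*---*
r13=1101: **--**--**--**
r14=1110: *-*-*-*-*-*-*-*
r15=1111: ****************
r16=10000: *---------------*
r17=10001: **--------------**
r18=10010: *-*-------------*-*
r19=10011: ****------------****
r20=10100: *---*-----------*---*
r21=10101: **--**----------**--**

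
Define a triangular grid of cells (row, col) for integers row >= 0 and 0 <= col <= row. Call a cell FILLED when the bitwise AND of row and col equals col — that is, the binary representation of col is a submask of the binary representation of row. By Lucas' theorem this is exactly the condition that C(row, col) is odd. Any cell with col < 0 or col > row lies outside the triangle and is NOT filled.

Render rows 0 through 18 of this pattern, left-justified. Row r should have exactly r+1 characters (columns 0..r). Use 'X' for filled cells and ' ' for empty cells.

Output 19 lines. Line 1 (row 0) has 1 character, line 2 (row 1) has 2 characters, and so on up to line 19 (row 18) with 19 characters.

r0=0: X
r1=1: XX
r2=10: X X
r3=11: XXXX
r4=100: X   X
r5=101: XX  XX
r6=110: X X X X
r7=111: XXXXXXXX
r8=1000: X       X
r9=1001: XX      XX
r10=1010: X X     X X
r11=1011: XXXX    XXXX
r12=1100: X   X   X   X
r13=1101: XX  XX  XX  XX
r14=1110: X X X X X X X X
r15=1111: XXXXXXXXXXXXXXXX
r16=10000: X               X
r17=10001: XX              XX
r18=10010: X X             X X

Answer: X
XX
X X
XXXX
X   X
XX  XX
X X X X
XXXXXXXX
X       X
XX      XX
X X     X X
XXXX    XXXX
X   X   X   X
XX  XX  XX  XX
X X X X X X X X
XXXXXXXXXXXXXXXX
X               X
XX              XX
X X             X X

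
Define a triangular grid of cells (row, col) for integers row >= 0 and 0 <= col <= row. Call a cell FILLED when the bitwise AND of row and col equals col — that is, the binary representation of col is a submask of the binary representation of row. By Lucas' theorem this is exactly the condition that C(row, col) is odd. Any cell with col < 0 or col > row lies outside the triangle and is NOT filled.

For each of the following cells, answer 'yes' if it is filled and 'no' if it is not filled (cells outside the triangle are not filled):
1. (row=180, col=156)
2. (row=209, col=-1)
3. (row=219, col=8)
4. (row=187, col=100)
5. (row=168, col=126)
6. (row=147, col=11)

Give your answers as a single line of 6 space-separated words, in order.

Answer: no no yes no no no

Derivation:
(180,156): row=0b10110100, col=0b10011100, row AND col = 0b10010100 = 148; 148 != 156 -> empty
(209,-1): col outside [0, 209] -> not filled
(219,8): row=0b11011011, col=0b1000, row AND col = 0b1000 = 8; 8 == 8 -> filled
(187,100): row=0b10111011, col=0b1100100, row AND col = 0b100000 = 32; 32 != 100 -> empty
(168,126): row=0b10101000, col=0b1111110, row AND col = 0b101000 = 40; 40 != 126 -> empty
(147,11): row=0b10010011, col=0b1011, row AND col = 0b11 = 3; 3 != 11 -> empty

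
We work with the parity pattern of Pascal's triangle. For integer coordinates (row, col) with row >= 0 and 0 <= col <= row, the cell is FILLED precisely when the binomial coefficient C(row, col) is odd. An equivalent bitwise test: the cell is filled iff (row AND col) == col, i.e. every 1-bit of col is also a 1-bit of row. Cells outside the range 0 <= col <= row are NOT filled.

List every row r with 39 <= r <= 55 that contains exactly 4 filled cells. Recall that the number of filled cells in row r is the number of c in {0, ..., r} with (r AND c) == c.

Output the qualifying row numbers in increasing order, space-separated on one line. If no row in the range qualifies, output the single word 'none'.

Row r has 2^popcount(r) filled cells, so we need popcount(r) = log2(4) = 2.
Scan r = 39..55 and keep those with exactly 2 one-bits:
r=39=100111 popcount=4 -> skip
r=40=101000 popcount=2 -> KEEP
r=41=101001 popcount=3 -> skip
r=42=101010 popcount=3 -> skip
r=43=101011 popcount=4 -> skip
r=44=101100 popcount=3 -> skip
r=45=101101 popcount=4 -> skip
r=46=101110 popcount=4 -> skip
r=47=101111 popcount=5 -> skip
r=48=110000 popcount=2 -> KEEP
r=49=110001 popcount=3 -> skip
r=50=110010 popcount=3 -> skip
r=51=110011 popcount=4 -> skip
r=52=110100 popcount=3 -> skip
r=53=110101 popcount=4 -> skip
r=54=110110 popcount=4 -> skip
r=55=110111 popcount=5 -> skip
Kept rows: 40 48

Answer: 40 48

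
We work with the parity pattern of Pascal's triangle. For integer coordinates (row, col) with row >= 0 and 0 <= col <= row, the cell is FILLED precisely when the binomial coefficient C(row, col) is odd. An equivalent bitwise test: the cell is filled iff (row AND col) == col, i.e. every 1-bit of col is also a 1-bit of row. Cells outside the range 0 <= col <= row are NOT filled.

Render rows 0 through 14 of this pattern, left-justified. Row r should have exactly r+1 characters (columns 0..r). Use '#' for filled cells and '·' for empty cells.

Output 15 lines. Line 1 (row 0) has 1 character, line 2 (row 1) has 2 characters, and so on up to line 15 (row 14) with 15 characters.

Answer: #
##
#·#
####
#···#
##··##
#·#·#·#
########
#·······#
##······##
#·#·····#·#
####····####
#···#···#···#
##··##··##··##
#·#·#·#·#·#·#·#

Derivation:
r0=0: #
r1=1: ##
r2=10: #·#
r3=11: ####
r4=100: #···#
r5=101: ##··##
r6=110: #·#·#·#
r7=111: ########
r8=1000: #·······#
r9=1001: ##······##
r10=1010: #·#·····#·#
r11=1011: ####····####
r12=1100: #···#···#···#
r13=1101: ##··##··##··##
r14=1110: #·#·#·#·#·#·#·#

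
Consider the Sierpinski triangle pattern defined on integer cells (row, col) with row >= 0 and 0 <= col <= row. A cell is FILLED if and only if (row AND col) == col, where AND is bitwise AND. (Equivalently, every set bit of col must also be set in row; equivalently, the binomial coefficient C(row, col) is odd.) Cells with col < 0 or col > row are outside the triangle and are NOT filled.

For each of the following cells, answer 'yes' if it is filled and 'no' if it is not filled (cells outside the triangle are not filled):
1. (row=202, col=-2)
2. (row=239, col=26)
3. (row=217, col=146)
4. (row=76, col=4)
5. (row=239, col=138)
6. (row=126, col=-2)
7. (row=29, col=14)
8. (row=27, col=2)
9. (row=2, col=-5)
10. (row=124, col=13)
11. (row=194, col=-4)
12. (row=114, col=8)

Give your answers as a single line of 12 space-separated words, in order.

Answer: no no no yes yes no no yes no no no no

Derivation:
(202,-2): col outside [0, 202] -> not filled
(239,26): row=0b11101111, col=0b11010, row AND col = 0b1010 = 10; 10 != 26 -> empty
(217,146): row=0b11011001, col=0b10010010, row AND col = 0b10010000 = 144; 144 != 146 -> empty
(76,4): row=0b1001100, col=0b100, row AND col = 0b100 = 4; 4 == 4 -> filled
(239,138): row=0b11101111, col=0b10001010, row AND col = 0b10001010 = 138; 138 == 138 -> filled
(126,-2): col outside [0, 126] -> not filled
(29,14): row=0b11101, col=0b1110, row AND col = 0b1100 = 12; 12 != 14 -> empty
(27,2): row=0b11011, col=0b10, row AND col = 0b10 = 2; 2 == 2 -> filled
(2,-5): col outside [0, 2] -> not filled
(124,13): row=0b1111100, col=0b1101, row AND col = 0b1100 = 12; 12 != 13 -> empty
(194,-4): col outside [0, 194] -> not filled
(114,8): row=0b1110010, col=0b1000, row AND col = 0b0 = 0; 0 != 8 -> empty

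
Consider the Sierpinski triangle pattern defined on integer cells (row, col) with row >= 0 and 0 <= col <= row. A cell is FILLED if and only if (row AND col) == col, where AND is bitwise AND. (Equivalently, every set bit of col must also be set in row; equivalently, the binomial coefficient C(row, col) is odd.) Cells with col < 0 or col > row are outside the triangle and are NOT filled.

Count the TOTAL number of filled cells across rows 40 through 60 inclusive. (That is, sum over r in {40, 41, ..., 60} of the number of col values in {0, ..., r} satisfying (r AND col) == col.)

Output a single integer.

Answer: 304

Derivation:
r40=101000 pc2: +4 =4
r41=101001 pc3: +8 =12
r42=101010 pc3: +8 =20
r43=101011 pc4: +16 =36
r44=101100 pc3: +8 =44
r45=101101 pc4: +16 =60
r46=101110 pc4: +16 =76
r47=101111 pc5: +32 =108
r48=110000 pc2: +4 =112
r49=110001 pc3: +8 =120
r50=110010 pc3: +8 =128
r51=110011 pc4: +16 =144
r52=110100 pc3: +8 =152
r53=110101 pc4: +16 =168
r54=110110 pc4: +16 =184
r55=110111 pc5: +32 =216
r56=111000 pc3: +8 =224
r57=111001 pc4: +16 =240
r58=111010 pc4: +16 =256
r59=111011 pc5: +32 =288
r60=111100 pc4: +16 =304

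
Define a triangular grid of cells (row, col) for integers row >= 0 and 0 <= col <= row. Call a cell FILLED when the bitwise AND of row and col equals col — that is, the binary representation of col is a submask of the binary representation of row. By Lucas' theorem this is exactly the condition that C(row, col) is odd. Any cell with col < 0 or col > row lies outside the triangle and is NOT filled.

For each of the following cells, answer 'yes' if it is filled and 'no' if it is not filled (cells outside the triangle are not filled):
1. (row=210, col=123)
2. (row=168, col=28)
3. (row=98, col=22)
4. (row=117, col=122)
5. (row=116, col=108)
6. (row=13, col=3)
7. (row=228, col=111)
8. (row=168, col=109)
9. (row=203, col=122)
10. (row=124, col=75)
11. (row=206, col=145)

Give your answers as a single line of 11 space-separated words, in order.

(210,123): row=0b11010010, col=0b1111011, row AND col = 0b1010010 = 82; 82 != 123 -> empty
(168,28): row=0b10101000, col=0b11100, row AND col = 0b1000 = 8; 8 != 28 -> empty
(98,22): row=0b1100010, col=0b10110, row AND col = 0b10 = 2; 2 != 22 -> empty
(117,122): col outside [0, 117] -> not filled
(116,108): row=0b1110100, col=0b1101100, row AND col = 0b1100100 = 100; 100 != 108 -> empty
(13,3): row=0b1101, col=0b11, row AND col = 0b1 = 1; 1 != 3 -> empty
(228,111): row=0b11100100, col=0b1101111, row AND col = 0b1100100 = 100; 100 != 111 -> empty
(168,109): row=0b10101000, col=0b1101101, row AND col = 0b101000 = 40; 40 != 109 -> empty
(203,122): row=0b11001011, col=0b1111010, row AND col = 0b1001010 = 74; 74 != 122 -> empty
(124,75): row=0b1111100, col=0b1001011, row AND col = 0b1001000 = 72; 72 != 75 -> empty
(206,145): row=0b11001110, col=0b10010001, row AND col = 0b10000000 = 128; 128 != 145 -> empty

Answer: no no no no no no no no no no no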